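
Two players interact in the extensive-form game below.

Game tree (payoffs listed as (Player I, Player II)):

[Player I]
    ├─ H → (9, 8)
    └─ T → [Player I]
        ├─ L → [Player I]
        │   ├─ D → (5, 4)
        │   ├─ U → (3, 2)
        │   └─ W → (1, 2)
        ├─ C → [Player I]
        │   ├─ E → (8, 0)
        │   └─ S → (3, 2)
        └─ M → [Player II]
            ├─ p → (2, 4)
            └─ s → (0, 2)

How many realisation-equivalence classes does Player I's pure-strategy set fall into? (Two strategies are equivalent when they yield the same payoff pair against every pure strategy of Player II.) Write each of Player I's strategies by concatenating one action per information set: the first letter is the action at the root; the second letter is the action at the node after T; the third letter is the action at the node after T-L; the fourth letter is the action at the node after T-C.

Player I has 36 pure strategies: HLDE, HLDS, HLUE, HLUS, HLWE, HLWS, HCDE, HCDS, HCUE, HCUS, HCWE, HCWS, HMDE, HMDS, HMUE, HMUS, HMWE, HMWS, TLDE, TLDS, TLUE, TLUS, TLWE, TLWS, TCDE, TCDS, TCUE, TCUS, TCWE, TCWS, TMDE, TMDS, TMUE, TMUS, TMWE, TMWS. Columns: p, s.
{HLDE, HLDS, HLUE, HLUS, HLWE, HLWS, HCDE, HCDS, HCUE, HCUS, HCWE, HCWS, HMDE, HMDS, HMUE, HMUS, HMWE, HMWS} → row (9,8) (9,8)
{TLDE, TLDS} → row (5,4) (5,4)
{TLUE, TLUS, TCDS, TCUS, TCWS} → row (3,2) (3,2)
{TLWE, TLWS} → row (1,2) (1,2)
{TCDE, TCUE, TCWE} → row (8,0) (8,0)
{TMDE, TMDS, TMUE, TMUS, TMWE, TMWS} → row (2,4) (0,2)
That's 6 distinct rows out of 36 strategies.

6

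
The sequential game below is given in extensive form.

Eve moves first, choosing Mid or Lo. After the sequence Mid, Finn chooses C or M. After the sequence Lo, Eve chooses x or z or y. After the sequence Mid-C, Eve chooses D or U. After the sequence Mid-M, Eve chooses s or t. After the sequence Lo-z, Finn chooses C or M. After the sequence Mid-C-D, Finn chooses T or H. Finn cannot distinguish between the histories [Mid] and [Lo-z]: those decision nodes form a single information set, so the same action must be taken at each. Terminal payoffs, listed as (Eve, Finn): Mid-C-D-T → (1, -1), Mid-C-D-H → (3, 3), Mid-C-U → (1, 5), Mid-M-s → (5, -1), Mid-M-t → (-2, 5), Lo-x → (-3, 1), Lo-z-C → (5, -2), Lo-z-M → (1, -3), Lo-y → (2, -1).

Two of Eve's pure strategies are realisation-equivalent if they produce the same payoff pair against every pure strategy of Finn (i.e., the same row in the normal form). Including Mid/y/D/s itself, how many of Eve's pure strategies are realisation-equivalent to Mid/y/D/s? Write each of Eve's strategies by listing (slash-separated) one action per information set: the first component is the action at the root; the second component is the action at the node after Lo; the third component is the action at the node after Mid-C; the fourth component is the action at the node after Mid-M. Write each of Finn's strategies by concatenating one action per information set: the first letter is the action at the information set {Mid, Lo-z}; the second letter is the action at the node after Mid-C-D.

3

Row for Mid/y/D/s (columns CT, CH, MT, MH): (1,-1) (3,3) (5,-1) (5,-1).
Under Mid/y/D/s, Eve's choice at the node after Lo can never be reached regardless of what Finn does, so varying those choices leaves every outcome unchanged.
Holding the reachable choices fixed and varying the unreachable one freely already gives 3 equivalent strategies.
No other strategy reproduces this row, so those 3 are the full class: Mid/x/D/s, Mid/z/D/s, Mid/y/D/s.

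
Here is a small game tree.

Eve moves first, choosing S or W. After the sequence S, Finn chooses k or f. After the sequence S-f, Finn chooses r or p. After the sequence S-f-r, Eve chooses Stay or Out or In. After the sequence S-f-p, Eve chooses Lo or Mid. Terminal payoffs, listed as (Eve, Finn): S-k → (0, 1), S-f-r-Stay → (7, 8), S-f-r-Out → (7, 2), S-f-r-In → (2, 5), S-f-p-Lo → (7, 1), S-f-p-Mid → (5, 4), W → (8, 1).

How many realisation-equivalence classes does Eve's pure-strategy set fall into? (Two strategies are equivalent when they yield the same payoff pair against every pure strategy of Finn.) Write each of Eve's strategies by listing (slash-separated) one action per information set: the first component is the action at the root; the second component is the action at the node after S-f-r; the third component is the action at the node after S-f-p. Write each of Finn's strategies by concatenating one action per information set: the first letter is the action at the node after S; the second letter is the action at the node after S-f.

Eve has 12 pure strategies: S/Stay/Lo, S/Stay/Mid, S/Out/Lo, S/Out/Mid, S/In/Lo, S/In/Mid, W/Stay/Lo, W/Stay/Mid, W/Out/Lo, W/Out/Mid, W/In/Lo, W/In/Mid. Columns: kr, kp, fr, fp.
{S/Stay/Lo} → row (0,1) (0,1) (7,8) (7,1)
{S/Stay/Mid} → row (0,1) (0,1) (7,8) (5,4)
{S/Out/Lo} → row (0,1) (0,1) (7,2) (7,1)
{S/Out/Mid} → row (0,1) (0,1) (7,2) (5,4)
{S/In/Lo} → row (0,1) (0,1) (2,5) (7,1)
{S/In/Mid} → row (0,1) (0,1) (2,5) (5,4)
{W/Stay/Lo, W/Stay/Mid, W/Out/Lo, W/Out/Mid, W/In/Lo, W/In/Mid} → row (8,1) (8,1) (8,1) (8,1)
That's 7 distinct rows out of 12 strategies.

7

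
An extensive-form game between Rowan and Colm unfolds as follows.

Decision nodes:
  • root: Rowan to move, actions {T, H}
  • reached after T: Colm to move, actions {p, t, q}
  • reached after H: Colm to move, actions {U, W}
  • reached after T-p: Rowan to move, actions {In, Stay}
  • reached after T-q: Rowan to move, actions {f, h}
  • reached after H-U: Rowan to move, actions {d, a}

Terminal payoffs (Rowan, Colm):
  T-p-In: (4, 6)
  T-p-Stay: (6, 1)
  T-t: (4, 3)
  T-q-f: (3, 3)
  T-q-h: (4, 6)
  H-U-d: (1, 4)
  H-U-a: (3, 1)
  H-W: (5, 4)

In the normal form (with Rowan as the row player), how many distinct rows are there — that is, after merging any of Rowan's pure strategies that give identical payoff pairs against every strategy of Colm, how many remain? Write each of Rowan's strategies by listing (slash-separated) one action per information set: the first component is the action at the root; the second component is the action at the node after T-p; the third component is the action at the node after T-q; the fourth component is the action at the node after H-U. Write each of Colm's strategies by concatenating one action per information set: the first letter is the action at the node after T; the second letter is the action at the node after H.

6

Rowan has 16 pure strategies: T/In/f/d, T/In/f/a, T/In/h/d, T/In/h/a, T/Stay/f/d, T/Stay/f/a, T/Stay/h/d, T/Stay/h/a, H/In/f/d, H/In/f/a, H/In/h/d, H/In/h/a, H/Stay/f/d, H/Stay/f/a, H/Stay/h/d, H/Stay/h/a. Columns: pU, pW, tU, tW, qU, qW.
{T/In/f/d, T/In/f/a} → row (4,6) (4,6) (4,3) (4,3) (3,3) (3,3)
{T/In/h/d, T/In/h/a} → row (4,6) (4,6) (4,3) (4,3) (4,6) (4,6)
{T/Stay/f/d, T/Stay/f/a} → row (6,1) (6,1) (4,3) (4,3) (3,3) (3,3)
{T/Stay/h/d, T/Stay/h/a} → row (6,1) (6,1) (4,3) (4,3) (4,6) (4,6)
{H/In/f/d, H/In/h/d, H/Stay/f/d, H/Stay/h/d} → row (1,4) (5,4) (1,4) (5,4) (1,4) (5,4)
{H/In/f/a, H/In/h/a, H/Stay/f/a, H/Stay/h/a} → row (3,1) (5,4) (3,1) (5,4) (3,1) (5,4)
That's 6 distinct rows out of 16 strategies.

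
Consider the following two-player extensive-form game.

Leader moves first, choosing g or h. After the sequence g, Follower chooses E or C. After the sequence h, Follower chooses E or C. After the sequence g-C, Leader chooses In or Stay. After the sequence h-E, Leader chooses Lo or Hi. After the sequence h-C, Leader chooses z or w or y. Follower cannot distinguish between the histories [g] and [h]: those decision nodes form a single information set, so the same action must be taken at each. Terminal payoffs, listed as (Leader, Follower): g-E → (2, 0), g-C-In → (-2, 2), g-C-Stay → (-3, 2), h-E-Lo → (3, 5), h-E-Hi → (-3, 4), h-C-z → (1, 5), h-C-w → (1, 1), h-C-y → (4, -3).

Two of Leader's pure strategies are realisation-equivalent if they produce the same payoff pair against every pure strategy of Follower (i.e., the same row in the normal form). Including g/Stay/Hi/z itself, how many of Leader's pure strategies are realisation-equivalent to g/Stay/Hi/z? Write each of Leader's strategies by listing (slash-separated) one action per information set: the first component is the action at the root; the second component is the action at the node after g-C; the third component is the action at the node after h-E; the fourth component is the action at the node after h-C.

Row for g/Stay/Hi/z (columns E, C): (2,0) (-3,2).
Under g/Stay/Hi/z, Leader's choice at the node after h-E and at the node after h-C can never be reached regardless of what Follower does, so varying those choices leaves every outcome unchanged.
Holding the reachable choices fixed and varying the unreachable ones freely already gives 2 × 3 = 6 equivalent strategies.
No other strategy reproduces this row, so those 6 are the full class: g/Stay/Lo/z, g/Stay/Lo/w, g/Stay/Lo/y, g/Stay/Hi/z, g/Stay/Hi/w, g/Stay/Hi/y.

6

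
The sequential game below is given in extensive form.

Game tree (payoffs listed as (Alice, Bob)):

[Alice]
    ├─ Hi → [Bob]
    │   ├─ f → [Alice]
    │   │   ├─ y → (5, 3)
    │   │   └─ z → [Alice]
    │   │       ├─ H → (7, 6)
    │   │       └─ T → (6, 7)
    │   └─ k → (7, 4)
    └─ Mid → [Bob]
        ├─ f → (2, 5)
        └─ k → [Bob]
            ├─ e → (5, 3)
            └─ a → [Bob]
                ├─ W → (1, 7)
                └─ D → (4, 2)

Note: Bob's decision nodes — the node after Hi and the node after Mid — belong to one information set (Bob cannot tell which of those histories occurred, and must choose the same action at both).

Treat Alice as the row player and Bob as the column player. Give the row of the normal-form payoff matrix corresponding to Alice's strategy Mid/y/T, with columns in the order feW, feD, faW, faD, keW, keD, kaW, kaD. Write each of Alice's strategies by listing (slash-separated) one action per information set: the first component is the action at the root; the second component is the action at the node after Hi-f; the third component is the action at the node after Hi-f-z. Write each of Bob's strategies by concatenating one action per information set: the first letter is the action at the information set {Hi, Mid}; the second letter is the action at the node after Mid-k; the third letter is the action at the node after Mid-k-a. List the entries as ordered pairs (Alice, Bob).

(2,5) (2,5) (2,5) (2,5) (5,3) (5,3) (1,7) (4,2)

vs feW: Alice plays Mid → Bob plays f at [Mid] → (2, 5)
vs feD: Alice plays Mid → Bob plays f at [Mid] → (2, 5)
vs faW: Alice plays Mid → Bob plays f at [Mid] → (2, 5)
vs faD: Alice plays Mid → Bob plays f at [Mid] → (2, 5)
vs keW: Alice plays Mid → Bob plays k at [Mid] → Bob plays e at [Mid-k] → (5, 3)
vs keD: Alice plays Mid → Bob plays k at [Mid] → Bob plays e at [Mid-k] → (5, 3)
vs kaW: Alice plays Mid → Bob plays k at [Mid] → Bob plays a at [Mid-k] → Bob plays W at [Mid-k-a] → (1, 7)
vs kaD: Alice plays Mid → Bob plays k at [Mid] → Bob plays a at [Mid-k] → Bob plays D at [Mid-k-a] → (4, 2)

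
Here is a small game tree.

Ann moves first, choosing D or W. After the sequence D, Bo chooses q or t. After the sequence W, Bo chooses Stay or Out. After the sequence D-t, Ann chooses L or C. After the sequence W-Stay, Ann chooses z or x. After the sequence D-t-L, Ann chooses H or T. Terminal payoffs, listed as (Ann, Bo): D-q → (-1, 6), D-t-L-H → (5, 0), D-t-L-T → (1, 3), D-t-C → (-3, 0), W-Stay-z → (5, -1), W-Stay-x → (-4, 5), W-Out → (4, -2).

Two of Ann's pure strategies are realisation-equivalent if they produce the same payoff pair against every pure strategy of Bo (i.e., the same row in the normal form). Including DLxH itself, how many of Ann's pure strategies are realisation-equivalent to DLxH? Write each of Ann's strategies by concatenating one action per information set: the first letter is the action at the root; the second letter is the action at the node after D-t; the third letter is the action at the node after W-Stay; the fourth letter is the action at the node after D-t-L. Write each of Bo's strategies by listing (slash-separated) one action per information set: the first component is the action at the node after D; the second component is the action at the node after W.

Row for DLxH (columns q/Stay, q/Out, t/Stay, t/Out): (-1,6) (-1,6) (5,0) (5,0).
Under DLxH, Ann's choice at the node after W-Stay can never be reached regardless of what Bo does, so varying those choices leaves every outcome unchanged.
Holding the reachable choices fixed and varying the unreachable one freely already gives 2 equivalent strategies.
No other strategy reproduces this row, so those 2 are the full class: DLzH, DLxH.

2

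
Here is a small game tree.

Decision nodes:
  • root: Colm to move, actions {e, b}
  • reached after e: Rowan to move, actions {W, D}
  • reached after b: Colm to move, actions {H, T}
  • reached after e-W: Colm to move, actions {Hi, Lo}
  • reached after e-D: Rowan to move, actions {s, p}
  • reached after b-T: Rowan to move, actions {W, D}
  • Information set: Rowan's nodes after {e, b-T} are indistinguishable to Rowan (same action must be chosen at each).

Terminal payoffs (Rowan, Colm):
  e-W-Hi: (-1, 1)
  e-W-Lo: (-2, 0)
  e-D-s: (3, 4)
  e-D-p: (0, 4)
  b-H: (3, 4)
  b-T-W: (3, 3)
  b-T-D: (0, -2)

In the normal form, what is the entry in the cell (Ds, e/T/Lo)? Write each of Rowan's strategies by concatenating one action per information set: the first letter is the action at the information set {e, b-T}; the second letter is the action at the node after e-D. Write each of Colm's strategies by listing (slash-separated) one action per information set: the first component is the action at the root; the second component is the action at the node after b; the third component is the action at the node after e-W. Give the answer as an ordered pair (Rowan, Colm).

Trace the play path from the root:
  Colm plays e
  Rowan plays D at [e]
  Rowan plays s at [e-D]
→ terminal payoff (3, 4).
(Colm's choice at the node after b is never reached on this path, so it doesn't affect the outcome.)

(3, 4)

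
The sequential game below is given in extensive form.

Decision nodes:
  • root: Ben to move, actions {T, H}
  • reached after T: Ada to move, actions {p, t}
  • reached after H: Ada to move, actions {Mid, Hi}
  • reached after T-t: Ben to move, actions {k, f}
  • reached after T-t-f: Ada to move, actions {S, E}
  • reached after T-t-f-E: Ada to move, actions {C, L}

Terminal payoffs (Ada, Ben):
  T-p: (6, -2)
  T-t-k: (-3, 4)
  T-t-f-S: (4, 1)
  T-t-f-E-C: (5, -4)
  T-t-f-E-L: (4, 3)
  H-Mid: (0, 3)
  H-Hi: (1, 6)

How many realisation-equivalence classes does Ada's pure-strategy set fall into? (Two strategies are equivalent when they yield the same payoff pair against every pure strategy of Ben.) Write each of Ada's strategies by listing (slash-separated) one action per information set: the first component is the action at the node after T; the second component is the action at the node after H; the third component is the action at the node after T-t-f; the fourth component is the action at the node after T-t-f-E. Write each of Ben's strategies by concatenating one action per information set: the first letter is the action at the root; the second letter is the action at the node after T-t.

Ada has 16 pure strategies: p/Mid/S/C, p/Mid/S/L, p/Mid/E/C, p/Mid/E/L, p/Hi/S/C, p/Hi/S/L, p/Hi/E/C, p/Hi/E/L, t/Mid/S/C, t/Mid/S/L, t/Mid/E/C, t/Mid/E/L, t/Hi/S/C, t/Hi/S/L, t/Hi/E/C, t/Hi/E/L. Columns: Tk, Tf, Hk, Hf.
{p/Mid/S/C, p/Mid/S/L, p/Mid/E/C, p/Mid/E/L} → row (6,-2) (6,-2) (0,3) (0,3)
{p/Hi/S/C, p/Hi/S/L, p/Hi/E/C, p/Hi/E/L} → row (6,-2) (6,-2) (1,6) (1,6)
{t/Mid/S/C, t/Mid/S/L} → row (-3,4) (4,1) (0,3) (0,3)
{t/Mid/E/C} → row (-3,4) (5,-4) (0,3) (0,3)
{t/Mid/E/L} → row (-3,4) (4,3) (0,3) (0,3)
{t/Hi/S/C, t/Hi/S/L} → row (-3,4) (4,1) (1,6) (1,6)
{t/Hi/E/C} → row (-3,4) (5,-4) (1,6) (1,6)
{t/Hi/E/L} → row (-3,4) (4,3) (1,6) (1,6)
That's 8 distinct rows out of 16 strategies.

8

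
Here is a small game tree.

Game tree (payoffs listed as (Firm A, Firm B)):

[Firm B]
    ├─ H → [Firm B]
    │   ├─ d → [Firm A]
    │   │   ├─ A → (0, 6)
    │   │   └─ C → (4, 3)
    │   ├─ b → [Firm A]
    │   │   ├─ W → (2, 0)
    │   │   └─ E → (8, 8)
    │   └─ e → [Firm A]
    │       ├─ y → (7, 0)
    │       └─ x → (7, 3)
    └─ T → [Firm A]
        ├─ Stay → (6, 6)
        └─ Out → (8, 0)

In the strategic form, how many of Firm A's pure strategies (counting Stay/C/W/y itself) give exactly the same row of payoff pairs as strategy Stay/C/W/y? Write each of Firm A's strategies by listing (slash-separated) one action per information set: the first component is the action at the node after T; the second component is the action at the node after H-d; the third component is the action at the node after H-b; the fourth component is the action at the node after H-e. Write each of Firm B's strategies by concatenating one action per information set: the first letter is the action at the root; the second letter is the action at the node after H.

1

Row for Stay/C/W/y (columns Hd, Hb, He, Td, Tb, Te): (4,3) (2,0) (7,0) (6,6) (6,6) (6,6).
Every one of Firm A's information sets is on the play path for some reply by Firm B when Firm A follows Stay/C/W/y.
Changing the action at any of them therefore changes at least one column, so only Stay/C/W/y itself gives this row.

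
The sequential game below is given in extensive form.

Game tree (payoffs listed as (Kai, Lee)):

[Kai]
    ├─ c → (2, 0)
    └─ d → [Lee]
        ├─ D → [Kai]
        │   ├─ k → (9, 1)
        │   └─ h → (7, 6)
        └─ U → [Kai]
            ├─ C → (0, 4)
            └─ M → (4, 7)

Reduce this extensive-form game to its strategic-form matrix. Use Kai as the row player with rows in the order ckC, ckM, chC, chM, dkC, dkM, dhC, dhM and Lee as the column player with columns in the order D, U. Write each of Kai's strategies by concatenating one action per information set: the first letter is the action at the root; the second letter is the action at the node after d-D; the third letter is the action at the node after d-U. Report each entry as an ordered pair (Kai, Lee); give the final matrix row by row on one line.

ckC: (2,0) (2,0) | ckM: (2,0) (2,0) | chC: (2,0) (2,0) | chM: (2,0) (2,0) | dkC: (9,1) (0,4) | dkM: (9,1) (4,7) | dhC: (7,6) (0,4) | dhM: (7,6) (4,7)

Row ckC: D→(2,0), U→(2,0)
Row ckM: D→(2,0), U→(2,0)
Row chC: D→(2,0), U→(2,0)
Row chM: D→(2,0), U→(2,0)
Row dkC: D→(9,1), U→(0,4)
Row dkM: D→(9,1), U→(4,7)
Row dhC: D→(7,6), U→(0,4)
Row dhM: D→(7,6), U→(4,7)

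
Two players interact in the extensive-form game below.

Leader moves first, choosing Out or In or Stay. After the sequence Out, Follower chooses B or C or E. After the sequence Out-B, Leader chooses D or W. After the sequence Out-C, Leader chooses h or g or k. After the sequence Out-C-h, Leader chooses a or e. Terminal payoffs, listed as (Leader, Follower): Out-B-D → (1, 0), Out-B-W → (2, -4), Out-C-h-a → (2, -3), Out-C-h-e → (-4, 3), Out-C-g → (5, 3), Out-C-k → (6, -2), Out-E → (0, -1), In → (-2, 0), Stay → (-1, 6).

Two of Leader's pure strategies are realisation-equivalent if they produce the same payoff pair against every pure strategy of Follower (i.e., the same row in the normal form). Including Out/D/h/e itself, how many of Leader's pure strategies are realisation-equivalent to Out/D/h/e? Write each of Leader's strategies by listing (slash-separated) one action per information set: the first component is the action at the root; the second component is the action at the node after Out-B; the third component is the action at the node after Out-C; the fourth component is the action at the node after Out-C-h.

Row for Out/D/h/e (columns B, C, E): (1,0) (-4,3) (0,-1).
Every one of Leader's information sets is on the play path for some reply by Follower when Leader follows Out/D/h/e.
Changing the action at any of them therefore changes at least one column, so only Out/D/h/e itself gives this row.

1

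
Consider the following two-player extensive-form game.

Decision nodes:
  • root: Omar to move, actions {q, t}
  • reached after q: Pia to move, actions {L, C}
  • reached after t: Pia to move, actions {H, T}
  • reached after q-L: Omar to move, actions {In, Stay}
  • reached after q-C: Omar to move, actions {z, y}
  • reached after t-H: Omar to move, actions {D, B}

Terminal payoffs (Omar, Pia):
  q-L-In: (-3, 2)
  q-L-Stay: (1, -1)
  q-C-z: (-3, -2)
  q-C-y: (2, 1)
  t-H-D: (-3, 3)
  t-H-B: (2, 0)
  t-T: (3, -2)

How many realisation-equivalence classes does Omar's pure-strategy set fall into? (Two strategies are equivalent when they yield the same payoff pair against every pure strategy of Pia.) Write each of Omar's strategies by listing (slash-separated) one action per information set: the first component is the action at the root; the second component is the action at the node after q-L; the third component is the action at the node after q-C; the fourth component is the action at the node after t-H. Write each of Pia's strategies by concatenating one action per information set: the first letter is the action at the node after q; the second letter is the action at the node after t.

6

Omar has 16 pure strategies: q/In/z/D, q/In/z/B, q/In/y/D, q/In/y/B, q/Stay/z/D, q/Stay/z/B, q/Stay/y/D, q/Stay/y/B, t/In/z/D, t/In/z/B, t/In/y/D, t/In/y/B, t/Stay/z/D, t/Stay/z/B, t/Stay/y/D, t/Stay/y/B. Columns: LH, LT, CH, CT.
{q/In/z/D, q/In/z/B} → row (-3,2) (-3,2) (-3,-2) (-3,-2)
{q/In/y/D, q/In/y/B} → row (-3,2) (-3,2) (2,1) (2,1)
{q/Stay/z/D, q/Stay/z/B} → row (1,-1) (1,-1) (-3,-2) (-3,-2)
{q/Stay/y/D, q/Stay/y/B} → row (1,-1) (1,-1) (2,1) (2,1)
{t/In/z/D, t/In/y/D, t/Stay/z/D, t/Stay/y/D} → row (-3,3) (3,-2) (-3,3) (3,-2)
{t/In/z/B, t/In/y/B, t/Stay/z/B, t/Stay/y/B} → row (2,0) (3,-2) (2,0) (3,-2)
That's 6 distinct rows out of 16 strategies.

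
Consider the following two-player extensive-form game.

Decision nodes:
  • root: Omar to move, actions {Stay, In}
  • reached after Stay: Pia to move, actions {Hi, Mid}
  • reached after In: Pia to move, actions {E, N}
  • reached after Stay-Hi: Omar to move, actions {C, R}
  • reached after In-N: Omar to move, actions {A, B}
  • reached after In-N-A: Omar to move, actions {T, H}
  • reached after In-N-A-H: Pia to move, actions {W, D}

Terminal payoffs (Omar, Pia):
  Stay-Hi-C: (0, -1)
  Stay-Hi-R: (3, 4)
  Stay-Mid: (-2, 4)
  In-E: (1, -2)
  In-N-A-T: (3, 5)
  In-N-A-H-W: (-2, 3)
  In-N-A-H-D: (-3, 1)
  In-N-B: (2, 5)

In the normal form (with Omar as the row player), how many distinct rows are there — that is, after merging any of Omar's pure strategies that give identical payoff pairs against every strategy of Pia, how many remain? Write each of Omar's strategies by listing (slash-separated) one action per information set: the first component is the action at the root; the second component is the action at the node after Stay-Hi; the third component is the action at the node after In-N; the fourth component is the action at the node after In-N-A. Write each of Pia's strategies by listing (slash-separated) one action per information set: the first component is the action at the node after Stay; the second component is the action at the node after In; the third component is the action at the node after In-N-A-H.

5

Omar has 16 pure strategies: Stay/C/A/T, Stay/C/A/H, Stay/C/B/T, Stay/C/B/H, Stay/R/A/T, Stay/R/A/H, Stay/R/B/T, Stay/R/B/H, In/C/A/T, In/C/A/H, In/C/B/T, In/C/B/H, In/R/A/T, In/R/A/H, In/R/B/T, In/R/B/H. Columns: Hi/E/W, Hi/E/D, Hi/N/W, Hi/N/D, Mid/E/W, Mid/E/D, Mid/N/W, Mid/N/D.
{Stay/C/A/T, Stay/C/A/H, Stay/C/B/T, Stay/C/B/H} → row (0,-1) (0,-1) (0,-1) (0,-1) (-2,4) (-2,4) (-2,4) (-2,4)
{Stay/R/A/T, Stay/R/A/H, Stay/R/B/T, Stay/R/B/H} → row (3,4) (3,4) (3,4) (3,4) (-2,4) (-2,4) (-2,4) (-2,4)
{In/C/A/T, In/R/A/T} → row (1,-2) (1,-2) (3,5) (3,5) (1,-2) (1,-2) (3,5) (3,5)
{In/C/A/H, In/R/A/H} → row (1,-2) (1,-2) (-2,3) (-3,1) (1,-2) (1,-2) (-2,3) (-3,1)
{In/C/B/T, In/C/B/H, In/R/B/T, In/R/B/H} → row (1,-2) (1,-2) (2,5) (2,5) (1,-2) (1,-2) (2,5) (2,5)
That's 5 distinct rows out of 16 strategies.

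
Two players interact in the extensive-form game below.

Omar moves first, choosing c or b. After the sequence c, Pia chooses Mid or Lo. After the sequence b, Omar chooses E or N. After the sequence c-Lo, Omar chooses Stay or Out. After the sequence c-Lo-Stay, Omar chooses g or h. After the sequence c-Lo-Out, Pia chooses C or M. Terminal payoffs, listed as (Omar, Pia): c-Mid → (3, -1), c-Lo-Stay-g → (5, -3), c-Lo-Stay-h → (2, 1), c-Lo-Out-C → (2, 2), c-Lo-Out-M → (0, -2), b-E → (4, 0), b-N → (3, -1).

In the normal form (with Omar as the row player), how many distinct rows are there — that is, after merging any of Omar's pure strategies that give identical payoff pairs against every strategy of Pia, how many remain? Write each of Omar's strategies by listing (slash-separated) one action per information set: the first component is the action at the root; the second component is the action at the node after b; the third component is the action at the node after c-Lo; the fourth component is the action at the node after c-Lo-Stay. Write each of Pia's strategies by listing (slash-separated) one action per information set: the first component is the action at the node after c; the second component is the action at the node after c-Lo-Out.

5

Omar has 16 pure strategies: c/E/Stay/g, c/E/Stay/h, c/E/Out/g, c/E/Out/h, c/N/Stay/g, c/N/Stay/h, c/N/Out/g, c/N/Out/h, b/E/Stay/g, b/E/Stay/h, b/E/Out/g, b/E/Out/h, b/N/Stay/g, b/N/Stay/h, b/N/Out/g, b/N/Out/h. Columns: Mid/C, Mid/M, Lo/C, Lo/M.
{c/E/Stay/g, c/N/Stay/g} → row (3,-1) (3,-1) (5,-3) (5,-3)
{c/E/Stay/h, c/N/Stay/h} → row (3,-1) (3,-1) (2,1) (2,1)
{c/E/Out/g, c/E/Out/h, c/N/Out/g, c/N/Out/h} → row (3,-1) (3,-1) (2,2) (0,-2)
{b/E/Stay/g, b/E/Stay/h, b/E/Out/g, b/E/Out/h} → row (4,0) (4,0) (4,0) (4,0)
{b/N/Stay/g, b/N/Stay/h, b/N/Out/g, b/N/Out/h} → row (3,-1) (3,-1) (3,-1) (3,-1)
That's 5 distinct rows out of 16 strategies.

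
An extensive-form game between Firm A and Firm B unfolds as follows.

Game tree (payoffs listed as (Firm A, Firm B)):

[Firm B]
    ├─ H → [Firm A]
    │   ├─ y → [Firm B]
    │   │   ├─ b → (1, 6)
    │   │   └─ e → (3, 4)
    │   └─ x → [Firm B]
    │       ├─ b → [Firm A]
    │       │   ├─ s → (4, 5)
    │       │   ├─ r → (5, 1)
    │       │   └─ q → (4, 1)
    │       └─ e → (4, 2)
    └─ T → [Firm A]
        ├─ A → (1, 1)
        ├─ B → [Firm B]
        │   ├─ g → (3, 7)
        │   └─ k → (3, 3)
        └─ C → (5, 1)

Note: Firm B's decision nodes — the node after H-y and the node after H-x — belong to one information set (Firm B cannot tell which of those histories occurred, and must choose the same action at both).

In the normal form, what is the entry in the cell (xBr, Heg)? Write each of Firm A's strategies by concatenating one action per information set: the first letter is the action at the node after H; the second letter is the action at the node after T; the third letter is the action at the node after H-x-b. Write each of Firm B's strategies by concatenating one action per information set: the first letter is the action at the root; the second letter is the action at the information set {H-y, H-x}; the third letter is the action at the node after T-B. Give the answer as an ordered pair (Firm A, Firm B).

(4, 2)

Trace the play path from the root:
  Firm B plays H
  Firm A plays x at [H]
  Firm B plays e at [H-x]
→ terminal payoff (4, 2).
(Firm A's choice at the node after T is never reached on this path, so it doesn't affect the outcome.)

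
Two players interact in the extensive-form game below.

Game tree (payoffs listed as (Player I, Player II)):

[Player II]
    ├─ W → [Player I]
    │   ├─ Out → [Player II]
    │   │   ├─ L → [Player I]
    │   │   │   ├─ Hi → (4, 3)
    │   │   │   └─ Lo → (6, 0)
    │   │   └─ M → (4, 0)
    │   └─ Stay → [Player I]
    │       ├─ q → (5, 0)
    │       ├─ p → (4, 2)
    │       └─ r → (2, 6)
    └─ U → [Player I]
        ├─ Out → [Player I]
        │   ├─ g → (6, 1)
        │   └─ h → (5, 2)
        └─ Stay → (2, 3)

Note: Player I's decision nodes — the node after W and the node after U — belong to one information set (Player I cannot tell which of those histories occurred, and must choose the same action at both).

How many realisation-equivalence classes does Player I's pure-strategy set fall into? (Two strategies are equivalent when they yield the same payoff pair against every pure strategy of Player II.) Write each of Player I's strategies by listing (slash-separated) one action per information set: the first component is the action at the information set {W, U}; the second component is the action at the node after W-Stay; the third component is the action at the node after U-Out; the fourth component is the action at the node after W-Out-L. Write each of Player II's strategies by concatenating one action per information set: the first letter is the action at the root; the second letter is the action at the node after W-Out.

Player I has 24 pure strategies: Out/q/g/Hi, Out/q/g/Lo, Out/q/h/Hi, Out/q/h/Lo, Out/p/g/Hi, Out/p/g/Lo, Out/p/h/Hi, Out/p/h/Lo, Out/r/g/Hi, Out/r/g/Lo, Out/r/h/Hi, Out/r/h/Lo, Stay/q/g/Hi, Stay/q/g/Lo, Stay/q/h/Hi, Stay/q/h/Lo, Stay/p/g/Hi, Stay/p/g/Lo, Stay/p/h/Hi, Stay/p/h/Lo, Stay/r/g/Hi, Stay/r/g/Lo, Stay/r/h/Hi, Stay/r/h/Lo. Columns: WL, WM, UL, UM.
{Out/q/g/Hi, Out/p/g/Hi, Out/r/g/Hi} → row (4,3) (4,0) (6,1) (6,1)
{Out/q/g/Lo, Out/p/g/Lo, Out/r/g/Lo} → row (6,0) (4,0) (6,1) (6,1)
{Out/q/h/Hi, Out/p/h/Hi, Out/r/h/Hi} → row (4,3) (4,0) (5,2) (5,2)
{Out/q/h/Lo, Out/p/h/Lo, Out/r/h/Lo} → row (6,0) (4,0) (5,2) (5,2)
{Stay/q/g/Hi, Stay/q/g/Lo, Stay/q/h/Hi, Stay/q/h/Lo} → row (5,0) (5,0) (2,3) (2,3)
{Stay/p/g/Hi, Stay/p/g/Lo, Stay/p/h/Hi, Stay/p/h/Lo} → row (4,2) (4,2) (2,3) (2,3)
{Stay/r/g/Hi, Stay/r/g/Lo, Stay/r/h/Hi, Stay/r/h/Lo} → row (2,6) (2,6) (2,3) (2,3)
That's 7 distinct rows out of 24 strategies.

7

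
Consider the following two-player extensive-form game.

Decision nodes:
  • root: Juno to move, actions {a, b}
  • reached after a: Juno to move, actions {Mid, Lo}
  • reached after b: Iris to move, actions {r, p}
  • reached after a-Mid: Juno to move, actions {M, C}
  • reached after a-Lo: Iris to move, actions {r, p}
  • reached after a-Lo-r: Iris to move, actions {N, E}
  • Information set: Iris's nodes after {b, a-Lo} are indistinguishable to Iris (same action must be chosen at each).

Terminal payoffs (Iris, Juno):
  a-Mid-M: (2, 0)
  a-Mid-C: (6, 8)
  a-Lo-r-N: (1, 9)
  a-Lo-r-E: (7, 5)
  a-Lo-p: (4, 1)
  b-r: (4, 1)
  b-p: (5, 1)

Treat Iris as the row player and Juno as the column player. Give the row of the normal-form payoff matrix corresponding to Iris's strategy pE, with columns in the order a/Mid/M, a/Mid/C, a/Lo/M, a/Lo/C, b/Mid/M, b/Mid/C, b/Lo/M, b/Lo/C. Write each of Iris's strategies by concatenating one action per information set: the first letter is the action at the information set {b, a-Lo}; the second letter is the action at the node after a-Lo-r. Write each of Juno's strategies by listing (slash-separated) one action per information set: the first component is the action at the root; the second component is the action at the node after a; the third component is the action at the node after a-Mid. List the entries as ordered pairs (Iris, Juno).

(2,0) (6,8) (4,1) (4,1) (5,1) (5,1) (5,1) (5,1)

vs a/Mid/M: Juno plays a → Juno plays Mid at [a] → Juno plays M at [a-Mid] → (2, 0)
vs a/Mid/C: Juno plays a → Juno plays Mid at [a] → Juno plays C at [a-Mid] → (6, 8)
vs a/Lo/M: Juno plays a → Juno plays Lo at [a] → Iris plays p at [a-Lo] → (4, 1)
vs a/Lo/C: Juno plays a → Juno plays Lo at [a] → Iris plays p at [a-Lo] → (4, 1)
vs b/Mid/M: Juno plays b → Iris plays p at [b] → (5, 1)
vs b/Mid/C: Juno plays b → Iris plays p at [b] → (5, 1)
vs b/Lo/M: Juno plays b → Iris plays p at [b] → (5, 1)
vs b/Lo/C: Juno plays b → Iris plays p at [b] → (5, 1)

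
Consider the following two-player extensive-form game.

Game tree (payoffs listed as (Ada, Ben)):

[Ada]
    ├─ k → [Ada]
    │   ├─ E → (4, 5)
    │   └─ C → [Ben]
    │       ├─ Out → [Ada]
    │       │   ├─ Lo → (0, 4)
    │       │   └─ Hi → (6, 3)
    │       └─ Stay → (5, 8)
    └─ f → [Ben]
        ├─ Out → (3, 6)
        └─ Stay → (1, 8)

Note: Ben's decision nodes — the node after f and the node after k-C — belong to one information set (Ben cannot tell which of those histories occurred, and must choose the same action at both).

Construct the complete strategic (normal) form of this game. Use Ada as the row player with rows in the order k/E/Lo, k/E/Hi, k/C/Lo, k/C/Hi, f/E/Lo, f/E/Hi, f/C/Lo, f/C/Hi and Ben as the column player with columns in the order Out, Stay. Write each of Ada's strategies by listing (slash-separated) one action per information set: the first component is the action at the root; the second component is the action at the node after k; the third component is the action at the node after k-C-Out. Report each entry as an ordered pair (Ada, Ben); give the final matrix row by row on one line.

            Out     Stay
k/E/Lo    (4,5)    (4,5)
k/E/Hi    (4,5)    (4,5)
k/C/Lo    (0,4)    (5,8)
k/C/Hi    (6,3)    (5,8)
f/E/Lo    (3,6)    (1,8)
f/E/Hi    (3,6)    (1,8)
f/C/Lo    (3,6)    (1,8)
f/C/Hi    (3,6)    (1,8)

k/E/Lo: (4,5) (4,5) | k/E/Hi: (4,5) (4,5) | k/C/Lo: (0,4) (5,8) | k/C/Hi: (6,3) (5,8) | f/E/Lo: (3,6) (1,8) | f/E/Hi: (3,6) (1,8) | f/C/Lo: (3,6) (1,8) | f/C/Hi: (3,6) (1,8)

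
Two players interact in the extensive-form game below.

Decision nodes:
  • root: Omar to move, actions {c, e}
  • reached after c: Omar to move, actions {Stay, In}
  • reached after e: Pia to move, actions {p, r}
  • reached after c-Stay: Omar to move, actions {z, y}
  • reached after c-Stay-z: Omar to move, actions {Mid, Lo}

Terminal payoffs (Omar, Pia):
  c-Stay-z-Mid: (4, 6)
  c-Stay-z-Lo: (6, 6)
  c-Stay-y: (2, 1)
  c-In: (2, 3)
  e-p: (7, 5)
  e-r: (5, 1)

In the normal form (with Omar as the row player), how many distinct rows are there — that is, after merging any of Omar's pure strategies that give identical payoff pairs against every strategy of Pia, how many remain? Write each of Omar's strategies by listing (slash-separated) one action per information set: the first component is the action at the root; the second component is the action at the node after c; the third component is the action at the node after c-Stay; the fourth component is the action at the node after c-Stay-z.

Omar has 16 pure strategies: c/Stay/z/Mid, c/Stay/z/Lo, c/Stay/y/Mid, c/Stay/y/Lo, c/In/z/Mid, c/In/z/Lo, c/In/y/Mid, c/In/y/Lo, e/Stay/z/Mid, e/Stay/z/Lo, e/Stay/y/Mid, e/Stay/y/Lo, e/In/z/Mid, e/In/z/Lo, e/In/y/Mid, e/In/y/Lo. Columns: p, r.
{c/Stay/z/Mid} → row (4,6) (4,6)
{c/Stay/z/Lo} → row (6,6) (6,6)
{c/Stay/y/Mid, c/Stay/y/Lo} → row (2,1) (2,1)
{c/In/z/Mid, c/In/z/Lo, c/In/y/Mid, c/In/y/Lo} → row (2,3) (2,3)
{e/Stay/z/Mid, e/Stay/z/Lo, e/Stay/y/Mid, e/Stay/y/Lo, e/In/z/Mid, e/In/z/Lo, e/In/y/Mid, e/In/y/Lo} → row (7,5) (5,1)
That's 5 distinct rows out of 16 strategies.

5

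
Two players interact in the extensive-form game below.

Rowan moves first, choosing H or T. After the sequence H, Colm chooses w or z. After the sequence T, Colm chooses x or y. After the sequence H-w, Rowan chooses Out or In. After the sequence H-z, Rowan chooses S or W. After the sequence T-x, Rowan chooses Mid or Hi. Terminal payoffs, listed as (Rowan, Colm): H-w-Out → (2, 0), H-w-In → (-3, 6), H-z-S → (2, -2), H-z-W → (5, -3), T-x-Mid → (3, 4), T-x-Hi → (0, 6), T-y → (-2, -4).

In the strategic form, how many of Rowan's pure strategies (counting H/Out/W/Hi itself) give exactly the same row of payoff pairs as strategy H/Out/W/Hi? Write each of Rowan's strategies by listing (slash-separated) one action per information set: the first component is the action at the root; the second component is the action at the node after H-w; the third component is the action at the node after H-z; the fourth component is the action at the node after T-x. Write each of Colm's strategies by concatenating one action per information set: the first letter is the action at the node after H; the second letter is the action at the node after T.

Row for H/Out/W/Hi (columns wx, wy, zx, zy): (2,0) (2,0) (5,-3) (5,-3).
Under H/Out/W/Hi, Rowan's choice at the node after T-x can never be reached regardless of what Colm does, so varying those choices leaves every outcome unchanged.
Holding the reachable choices fixed and varying the unreachable one freely already gives 2 equivalent strategies.
No other strategy reproduces this row, so those 2 are the full class: H/Out/W/Mid, H/Out/W/Hi.

2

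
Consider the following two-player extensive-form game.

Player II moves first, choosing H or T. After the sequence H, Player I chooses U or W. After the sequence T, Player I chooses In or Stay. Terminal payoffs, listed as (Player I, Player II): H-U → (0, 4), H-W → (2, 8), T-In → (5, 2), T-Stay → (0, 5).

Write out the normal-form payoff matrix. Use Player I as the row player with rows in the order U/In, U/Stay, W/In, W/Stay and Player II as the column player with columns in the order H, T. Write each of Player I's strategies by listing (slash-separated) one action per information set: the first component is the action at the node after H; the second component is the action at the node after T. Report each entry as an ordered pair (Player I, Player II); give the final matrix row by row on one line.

Row U/In: H→(0,4), T→(5,2)
Row U/Stay: H→(0,4), T→(0,5)
Row W/In: H→(2,8), T→(5,2)
Row W/Stay: H→(2,8), T→(0,5)

U/In: (0,4) (5,2) | U/Stay: (0,4) (0,5) | W/In: (2,8) (5,2) | W/Stay: (2,8) (0,5)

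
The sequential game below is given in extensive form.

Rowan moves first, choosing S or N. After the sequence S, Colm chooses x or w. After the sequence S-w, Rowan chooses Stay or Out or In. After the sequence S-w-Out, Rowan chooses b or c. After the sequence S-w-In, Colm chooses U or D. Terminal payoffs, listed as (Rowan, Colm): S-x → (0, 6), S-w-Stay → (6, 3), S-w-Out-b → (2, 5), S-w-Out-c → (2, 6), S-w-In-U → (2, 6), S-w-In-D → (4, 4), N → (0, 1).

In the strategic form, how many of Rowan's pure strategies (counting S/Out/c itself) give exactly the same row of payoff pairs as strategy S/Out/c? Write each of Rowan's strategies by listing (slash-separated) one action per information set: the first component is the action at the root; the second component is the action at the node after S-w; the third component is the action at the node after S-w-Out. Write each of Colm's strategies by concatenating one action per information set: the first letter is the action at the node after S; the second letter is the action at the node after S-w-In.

1

Row for S/Out/c (columns xU, xD, wU, wD): (0,6) (0,6) (2,6) (2,6).
Every one of Rowan's information sets is on the play path for some reply by Colm when Rowan follows S/Out/c.
Changing the action at any of them therefore changes at least one column, so only S/Out/c itself gives this row.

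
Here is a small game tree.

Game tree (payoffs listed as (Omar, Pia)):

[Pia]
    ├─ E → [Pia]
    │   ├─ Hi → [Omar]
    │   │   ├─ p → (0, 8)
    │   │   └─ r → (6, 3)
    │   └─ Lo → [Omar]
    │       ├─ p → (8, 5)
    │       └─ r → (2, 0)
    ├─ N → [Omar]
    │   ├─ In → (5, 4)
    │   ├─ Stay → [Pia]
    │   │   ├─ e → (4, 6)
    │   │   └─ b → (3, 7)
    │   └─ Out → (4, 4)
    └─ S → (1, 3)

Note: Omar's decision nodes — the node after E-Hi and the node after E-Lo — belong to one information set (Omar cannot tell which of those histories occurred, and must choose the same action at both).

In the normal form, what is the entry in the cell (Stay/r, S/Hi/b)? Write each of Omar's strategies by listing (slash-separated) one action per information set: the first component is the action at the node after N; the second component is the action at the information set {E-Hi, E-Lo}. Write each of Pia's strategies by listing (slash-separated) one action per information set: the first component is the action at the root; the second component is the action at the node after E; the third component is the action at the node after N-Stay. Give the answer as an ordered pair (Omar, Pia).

(1, 3)

Trace the play path from the root:
  Pia plays S
→ terminal payoff (1, 3).
(Omar's choice at the node after N is never reached on this path, so it doesn't affect the outcome.)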